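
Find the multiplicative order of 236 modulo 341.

15

By Lagrange's theorem, ord_341(236) divides φ(341) = φ(11·31) = (11−1)·(31−1) = 10·30 = 300 = 2^2 · 3 · 5^2.
Divisors of 300: 1, 2, 3, 4, 5, 6, 10, 12, 15, 20, 25, 30, 50, 60, 75, 100, 150, 300.
Evaluate successive powers at the divisors of 300:
236^1 ≡ 236
236^2 ≡ 113
236^3 ≡ 70
236^4 ≡ 152
236^5 ≡ 67
236^6 ≡ 126
236^10 ≡ 56
236^12 ≡ 190
236^15 ≡ 1
Therefore the multiplicative order of 236 modulo 341 is 15.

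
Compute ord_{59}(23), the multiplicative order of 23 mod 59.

By Lagrange's theorem, ord_59(23) divides φ(59) = 59 − 1 = 58 = 2 · 29.
Divisors of 58: 1, 2, 29, 58.
Test each divisor d:
23^1 ≡ 23 (mod 59)
23^2 ≡ 57 (mod 59)
23^29 ≡ 58 (mod 59)
23^58 ≡ 1 (mod 59) ✓
So ord_59(23) = 58.

58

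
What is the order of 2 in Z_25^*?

Since 2 ∈ (Z/25Z)^×, its order divides φ(25) = φ(5^2) = 5·(5−1) = 20 = 2^2 · 5.
Divisors of 20: 1, 2, 4, 5, 10, 20.
Check 2^d mod 25 for each divisor in increasing order:
2^1 ≡ 2 (mod 25)
2^2 ≡ 4 (mod 25)
2^4 ≡ 16 (mod 25)
2^5 ≡ 7 (mod 25)
2^10 ≡ 24 (mod 25)
2^20 ≡ 1 (mod 25) ✓
Hence ord(2) = 20.

20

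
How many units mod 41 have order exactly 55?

0

φ(41) = 41 − 1 = 40 = 2^3 · 5.
(Z/41Z)^× is cyclic (|G| = 40); a cyclic group of order m has exactly φ(d) elements of each order d | m, and none otherwise.
Here 40 is not a multiple of 55, so there are no elements of order 55.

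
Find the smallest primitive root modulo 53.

2

φ(53) = 53 − 1 = 52 = 2^2 · 13.
g is a primitive root iff g^(52/q) ≢ 1 (mod 53) for each prime q ∈ {2, 13}.
g = 2: 2^26 ≡ 52; 2^4 ≡ 16 — none is 1, so 2 is a primitive root.
So 2 is the smallest generator of (Z/53Z)^×.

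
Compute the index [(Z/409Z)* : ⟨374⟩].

Since 374 ∈ (Z/409Z)^×, its order divides φ(409) = 409 − 1 = 408 = 2^3 · 3 · 17.
Divisors of 408: 1, 2, 3, 4, 6, 8, 12, 17, 24, 34, 51, 68, 102, 136, 204, 408.
Compute 374^d (mod 409) for the divisors d until we hit 1:
374^1 ≡ 374 (mod 409)
374^2 ≡ 407 (mod 409)
374^3 ≡ 70 (mod 409)
374^4 ≡ 4 (mod 409)
374^6 ≡ 401 (mod 409)
374^8 ≡ 16 (mod 409)
374^12 ≡ 64 (mod 409)
374^17 ≡ 38 (mod 409)
374^24 ≡ 6 (mod 409)
374^34 ≡ 217 (mod 409)
374^51 ≡ 66 (mod 409)
374^68 ≡ 54 (mod 409)
374^102 ≡ 266 (mod 409)
374^136 ≡ 53 (mod 409)
374^204 ≡ 408 (mod 409)
374^408 ≡ 1 (mod 409) ✓
So ord_409(374) = 408, hence |⟨374⟩| = 408.
The index is φ(409) / ord(374) = 408 / 408 = 1.

1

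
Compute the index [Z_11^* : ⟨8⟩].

1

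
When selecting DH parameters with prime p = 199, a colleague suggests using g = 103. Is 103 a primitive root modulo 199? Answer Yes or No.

No

φ(199) = 199 − 1 = 198 = 2 · 3^2 · 11.
Test 103^(198/q) mod 199 for each prime factor q of 198:
103^99 ≡ 1 (mod 199)  [q = 2: ≡ 1 ✗]
103^66 ≡ 1 (mod 199)  [q = 3: ≡ 1 ✗]
103^18 ≡ 139 (mod 199)  [q = 11: ≢ 1 ✓]
The check at q = 2 fails, so 103 generates a proper subgroup.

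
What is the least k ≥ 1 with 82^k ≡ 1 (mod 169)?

ord(82) | φ(169) = φ(13^2) = 13·(13−1) = 156 = 2^2 · 3 · 13.
Divisors of 156: 1, 2, 3, 4, 6, 12, 13, 26, 39, 52, 78, 156.
Compute 82^d (mod 169) for the divisors d until we hit 1:
82^1 ≡ 82
82^2 ≡ 133
82^3 ≡ 90
82^4 ≡ 113
82^6 ≡ 157
82^12 ≡ 144
82^13 ≡ 147
82^26 ≡ 146
82^39 ≡ 168
82^52 ≡ 22
82^78 ≡ 1
Therefore the multiplicative order of 82 modulo 169 is 78.

78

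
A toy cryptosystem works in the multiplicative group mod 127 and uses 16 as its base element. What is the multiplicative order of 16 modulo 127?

7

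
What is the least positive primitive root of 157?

φ(157) = 157 − 1 = 156 = 2^2 · 3 · 13.
Test candidates g = 2, 3, … against the prime factors q ∈ {2, 3, 13} of φ(157): g is a generator iff g^(156/q) ≢ 1 for every such q.
g = 2: 2^78 ≡ 156; 2^52 ≡ 1 — hits 1, so not a primitive root.
g = 3: 3^78 ≡ 1 — hits 1, so not a primitive root.
g = 4: 4^78 ≡ 1 — hits 1, so not a primitive root.
g = 5: 5^78 ≡ 156; 5^52 ≡ 12; 5^12 ≡ 130 — none is 1, so 5 is a primitive root.
So 5 is the smallest generator of (Z/157Z)^×.

5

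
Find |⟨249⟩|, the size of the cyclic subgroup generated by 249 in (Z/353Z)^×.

352

Since 249 ∈ (Z/353Z)^×, its order divides φ(353) = 353 − 1 = 352 = 2^5 · 11.
Divisors of 352: 1, 2, 4, 8, 11, 16, 22, 32, 44, 88, 176, 352.
Check 249^d mod 353 for each divisor in increasing order:
249^1 ≡ 249 (mod 353)
249^2 ≡ 226 (mod 353)
249^4 ≡ 244 (mod 353)
249^8 ≡ 232 (mod 353)
249^11 ≡ 216 (mod 353)
249^16 ≡ 168 (mod 353)
249^22 ≡ 60 (mod 353)
249^32 ≡ 337 (mod 353)
249^44 ≡ 70 (mod 353)
249^88 ≡ 311 (mod 353)
249^176 ≡ 352 (mod 353)
249^352 ≡ 1 (mod 353) ✓
The smallest such exponent is 352, so the order of 249 is 352.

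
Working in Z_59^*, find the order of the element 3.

29

The order of 3 must divide φ(59) = 59 − 1 = 58 = 2 · 29.
Divisors of 58: 1, 2, 29, 58.
Test each divisor d:
3^1 ≡ 3
3^2 ≡ 9
3^29 ≡ 1
Therefore the multiplicative order of 3 modulo 59 is 29.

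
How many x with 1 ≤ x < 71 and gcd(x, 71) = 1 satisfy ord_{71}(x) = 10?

4

φ(71) = 71 − 1 = 70 = 2 · 5 · 7.
(Z/71Z)^× is cyclic (|G| = 70); a cyclic group of order m has exactly φ(d) elements of each order d | m, and none otherwise.
10 = 2 · 5 divides 70, and φ(10) = 4.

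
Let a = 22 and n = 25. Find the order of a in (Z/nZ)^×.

20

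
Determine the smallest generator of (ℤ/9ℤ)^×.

φ(9) = φ(3^2) = 3·(3−1) = 6 = 2 · 3.
g is a primitive root iff g^(6/q) ≢ 1 (mod 9) for each prime q ∈ {2, 3}.
g = 2: 2^3 ≡ 8; 2^2 ≡ 4 — none is 1, so 2 is a primitive root.
The smallest primitive root modulo 9 is 2.

2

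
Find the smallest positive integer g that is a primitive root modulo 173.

2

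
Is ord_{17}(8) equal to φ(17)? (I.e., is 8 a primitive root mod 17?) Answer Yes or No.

No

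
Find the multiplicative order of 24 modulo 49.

By Lagrange's theorem, ord_49(24) divides φ(49) = φ(7^2) = 7·(7−1) = 42 = 2 · 3 · 7.
Divisors of 42: 1, 2, 3, 6, 7, 14, 21, 42.
Test each divisor d:
24^1 ≡ 24 (mod 49)
24^2 ≡ 37 (mod 49)
24^3 ≡ 6 (mod 49)
24^6 ≡ 36 (mod 49)
24^7 ≡ 31 (mod 49)
24^14 ≡ 30 (mod 49)
24^21 ≡ 48 (mod 49)
24^42 ≡ 1 (mod 49) ✓
Hence ord(24) = 42.

42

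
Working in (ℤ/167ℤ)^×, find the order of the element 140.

The order of 140 must divide φ(167) = 167 − 1 = 166 = 2 · 83.
Divisors of 166: 1, 2, 83, 166.
Test each divisor d:
140^1 ≡ 140 (mod 167)
140^2 ≡ 61 (mod 167)
140^83 ≡ 166 (mod 167)
140^166 ≡ 1 (mod 167) ✓
So ord_167(140) = 166.

166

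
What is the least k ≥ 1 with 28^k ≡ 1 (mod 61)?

ord(28) | φ(61) = 61 − 1 = 60 = 2^2 · 3 · 5.
Divisors of 60: 1, 2, 3, 4, 5, 6, 10, 12, 15, 20, 30, 60.
Test each divisor d:
28^1 ≡ 28
28^2 ≡ 52
28^3 ≡ 53
28^4 ≡ 20
28^5 ≡ 11
28^6 ≡ 3
28^10 ≡ 60
28^12 ≡ 9
28^15 ≡ 50
28^20 ≡ 1
The smallest such exponent is 20, so the order of 28 is 20.

20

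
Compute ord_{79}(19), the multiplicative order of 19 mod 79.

Since 19 ∈ (Z/79Z)^×, its order divides φ(79) = 79 − 1 = 78 = 2 · 3 · 13.
Divisors of 78: 1, 2, 3, 6, 13, 26, 39, 78.
Check 19^d mod 79 for each divisor in increasing order:
19^1 ≡ 19
19^2 ≡ 45
19^3 ≡ 65
19^6 ≡ 38
19^13 ≡ 23
19^26 ≡ 55
19^39 ≡ 1
So ord_79(19) = 39.

39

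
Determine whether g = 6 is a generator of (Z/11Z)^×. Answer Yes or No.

φ(11) = 11 − 1 = 10 = 2 · 5.
It suffices to check that the order of 6 is not a proper divisor of 10: compute 6^(10/q) for q ∈ {2, 5}.
6^5 ≡ 10 (mod 11)  [q = 2: ≢ 1 ✓]
6^2 ≡ 3 (mod 11)  [q = 5: ≢ 1 ✓]
Every test exponent gives a nontrivial residue, hence 6 generates the full group.

Yes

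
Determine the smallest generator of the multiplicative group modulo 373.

2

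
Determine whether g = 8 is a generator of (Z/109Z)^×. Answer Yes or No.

φ(109) = 109 − 1 = 108 = 2^2 · 3^3.
An element g generates (Z/109Z)^× iff g^(108/q) ≢ 1 (mod 109) for each prime q ∈ {2, 3}.
8^54 ≡ 108 (mod 109)  [q = 2: ≢ 1 ✓]
8^36 ≡ 1 (mod 109)  [q = 3: ≡ 1 ✗]
The check at q = 3 fails, so 8 generates a proper subgroup.

No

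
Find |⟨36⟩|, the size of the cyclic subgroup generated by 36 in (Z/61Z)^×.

30

By Lagrange's theorem, ord_61(36) divides φ(61) = 61 − 1 = 60 = 2^2 · 3 · 5.
Divisors of 60: 1, 2, 3, 4, 5, 6, 10, 12, 15, 20, 30, 60.
Check 36^d mod 61 for each divisor in increasing order:
36^1 ≡ 36
36^2 ≡ 15
36^3 ≡ 52
36^4 ≡ 42
36^5 ≡ 48
36^6 ≡ 20
36^10 ≡ 47
36^12 ≡ 34
36^15 ≡ 60
36^20 ≡ 13
36^30 ≡ 1
So ord_61(36) = 30.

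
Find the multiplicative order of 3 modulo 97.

48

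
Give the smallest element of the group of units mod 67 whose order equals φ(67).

2

φ(67) = 67 − 1 = 66 = 2 · 3 · 11.
g is a primitive root iff g^(66/q) ≢ 1 (mod 67) for each prime q ∈ {2, 3, 11}.
g = 2: 2^33 ≡ 66; 2^22 ≡ 37; 2^6 ≡ 64 — none is 1, so 2 is a primitive root.
The smallest primitive root modulo 67 is 2.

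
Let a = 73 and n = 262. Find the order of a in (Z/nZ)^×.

Since 73 ∈ (Z/262Z)^×, its order divides φ(262) = φ(2)·φ(131) = 1·130 = 130 = 2 · 5 · 13.
Divisors of 130: 1, 2, 5, 10, 13, 26, 65, 130.
Test each divisor d:
73^1 ≡ 73
73^2 ≡ 89
73^5 ≡ 261
73^10 ≡ 1
The smallest such exponent is 10, so the order of 73 is 10.

10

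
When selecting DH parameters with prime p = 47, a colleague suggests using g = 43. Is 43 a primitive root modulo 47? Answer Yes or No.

φ(47) = 47 − 1 = 46 = 2 · 23.
Test 43^(46/q) mod 47 for each prime factor q of 46:
43^23 ≡ 46 (mod 47)  [q = 2: ≢ 1 ✓]
43^2 ≡ 16 (mod 47)  [q = 23: ≢ 1 ✓]
None equal 1, so ord_47(43) = 46: 43 is a primitive root.

Yes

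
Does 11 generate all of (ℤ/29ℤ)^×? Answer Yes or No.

φ(29) = 29 − 1 = 28 = 2^2 · 7.
11 is a primitive root mod 29 iff 11^(φ(29)/q) ≢ 1 for every prime q | φ(29), i.e. q ∈ {2, 7}.
11^14 ≡ 28 (mod 29)  [q = 2: ≢ 1 ✓]
11^4 ≡ 25 (mod 29)  [q = 7: ≢ 1 ✓]
All checks pass, so 11 has order 28 and is a primitive root modulo 29.

Yes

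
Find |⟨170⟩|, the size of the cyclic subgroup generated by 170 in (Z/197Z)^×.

Since 170 ∈ (Z/197Z)^×, its order divides φ(197) = 197 − 1 = 196 = 2^2 · 7^2.
Divisors of 196: 1, 2, 4, 7, 14, 28, 49, 98, 196.
Compute 170^d (mod 197) for the divisors d until we hit 1:
170^1 ≡ 170 (mod 197)
170^2 ≡ 138 (mod 197)
170^4 ≡ 132 (mod 197)
170^7 ≡ 77 (mod 197)
170^14 ≡ 19 (mod 197)
170^28 ≡ 164 (mod 197)
170^49 ≡ 183 (mod 197)
170^98 ≡ 196 (mod 197)
170^196 ≡ 1 (mod 197) ✓
The smallest such exponent is 196, so the order of 170 is 196.

196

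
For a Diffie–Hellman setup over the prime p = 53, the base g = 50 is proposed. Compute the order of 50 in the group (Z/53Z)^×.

52

Since 50 ∈ (Z/53Z)^×, its order divides φ(53) = 53 − 1 = 52 = 2^2 · 13.
Divisors of 52: 1, 2, 4, 13, 26, 52.
Evaluate successive powers at the divisors of 52:
50^1 ≡ 50
50^2 ≡ 9
50^4 ≡ 28
50^13 ≡ 23
50^26 ≡ 52
50^52 ≡ 1
Hence ord(50) = 52.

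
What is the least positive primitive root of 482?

φ(482) = φ(2)·φ(241) = 1·240 = 240 = 2^4 · 3 · 5.
Test candidates g = 2, 3, … against the prime factors q ∈ {2, 3, 5} of φ(482): g is a generator iff g^(240/q) ≢ 1 for every such q.
g = 2: gcd(2, 482) = 2 > 1, not a unit — skip.
g = 3: 3^120 ≡ 1 — hits 1, so not a primitive root.
g = 4: gcd(4, 482) = 2 > 1, not a unit — skip.
g = 5: 5^120 ≡ 1 — hits 1, so not a primitive root.
g = 6: gcd(6, 482) = 2 > 1, not a unit — skip.
g = 7: 7^120 ≡ 481; 7^80 ≡ 15; 7^48 ≡ 91 — none is 1, so 7 is a primitive root.
The smallest primitive root modulo 482 is 7.

7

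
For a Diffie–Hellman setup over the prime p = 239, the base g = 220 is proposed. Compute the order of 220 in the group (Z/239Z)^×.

119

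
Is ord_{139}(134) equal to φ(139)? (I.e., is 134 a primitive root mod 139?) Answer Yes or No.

Yes

φ(139) = 139 − 1 = 138 = 2 · 3 · 23.
134 is a primitive root mod 139 iff 134^(φ(139)/q) ≢ 1 for every prime q | φ(139), i.e. q ∈ {2, 3, 23}.
134^69 ≡ 138 (mod 139)  [q = 2: ≢ 1 ✓]
134^46 ≡ 42 (mod 139)  [q = 3: ≢ 1 ✓]
134^6 ≡ 57 (mod 139)  [q = 23: ≢ 1 ✓]
Every test exponent gives a nontrivial residue, hence 134 generates the full group.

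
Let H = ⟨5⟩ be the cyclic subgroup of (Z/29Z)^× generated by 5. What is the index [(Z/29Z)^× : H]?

2

Since 5 ∈ (Z/29Z)^×, its order divides φ(29) = 29 − 1 = 28 = 2^2 · 7.
Divisors of 28: 1, 2, 4, 7, 14, 28.
Compute 5^d (mod 29) for the divisors d until we hit 1:
5^1 ≡ 5
5^2 ≡ 25
5^4 ≡ 16
5^7 ≡ 28
5^14 ≡ 1
The order of 5 is 14, so the subgroup it generates has 14 elements.
Index = |(Z/29Z)^×| / |⟨5⟩| = 28 / 14 = 2.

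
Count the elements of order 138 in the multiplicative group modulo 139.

44

φ(139) = 139 − 1 = 138 = 2 · 3 · 23.
(Z/139Z)^× is cyclic (|G| = 138); a cyclic group of order m has exactly φ(d) elements of each order d | m, and none otherwise.
138 = 2 · 3 · 23 divides 138, and φ(138) = 44.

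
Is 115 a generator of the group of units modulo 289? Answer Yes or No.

No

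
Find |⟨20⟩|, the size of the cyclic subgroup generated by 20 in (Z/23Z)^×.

22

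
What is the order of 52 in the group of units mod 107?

ord(52) | φ(107) = 107 − 1 = 106 = 2 · 53.
Divisors of 106: 1, 2, 53, 106.
Evaluate successive powers at the divisors of 106:
52^1 ≡ 52
52^2 ≡ 29
52^53 ≡ 1
Therefore the multiplicative order of 52 modulo 107 is 53.

53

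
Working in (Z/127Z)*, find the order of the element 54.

42

Since 54 ∈ (Z/127Z)^×, its order divides φ(127) = 127 − 1 = 126 = 2 · 3^2 · 7.
Divisors of 126: 1, 2, 3, 6, 7, 9, 14, 18, 21, 42, 63, 126.
Check 54^d mod 127 for each divisor in increasing order:
54^1 ≡ 54 (mod 127)
54^2 ≡ 122 (mod 127)
54^3 ≡ 111 (mod 127)
54^6 ≡ 2 (mod 127)
54^7 ≡ 108 (mod 127)
54^9 ≡ 95 (mod 127)
54^14 ≡ 107 (mod 127)
54^18 ≡ 8 (mod 127)
54^21 ≡ 126 (mod 127)
54^42 ≡ 1 (mod 127) ✓
So ord_127(54) = 42.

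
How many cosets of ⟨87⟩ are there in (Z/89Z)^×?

4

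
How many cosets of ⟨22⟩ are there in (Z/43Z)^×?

Since 22 ∈ (Z/43Z)^×, its order divides φ(43) = 43 − 1 = 42 = 2 · 3 · 7.
Divisors of 42: 1, 2, 3, 6, 7, 14, 21, 42.
Compute 22^d (mod 43) for the divisors d until we hit 1:
22^1 ≡ 22 (mod 43)
22^2 ≡ 11 (mod 43)
22^3 ≡ 27 (mod 43)
22^6 ≡ 41 (mod 43)
22^7 ≡ 42 (mod 43)
22^14 ≡ 1 (mod 43) ✓
The order of 22 is 14, so the subgroup it generates has 14 elements.
Index = |(Z/43Z)^×| / |⟨22⟩| = 42 / 14 = 3.

3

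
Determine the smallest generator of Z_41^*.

φ(41) = 41 − 1 = 40 = 2^3 · 5.
g is a primitive root iff g^(40/q) ≢ 1 (mod 41) for each prime q ∈ {2, 5}.
g = 2: 2^20 ≡ 1 — hits 1, so not a primitive root.
g = 3: 3^20 ≡ 40; 3^8 ≡ 1 — hits 1, so not a primitive root.
g = 4: 4^20 ≡ 1 — hits 1, so not a primitive root.
g = 5: 5^20 ≡ 1 — hits 1, so not a primitive root.
g = 6: 6^20 ≡ 40; 6^8 ≡ 10 — none is 1, so 6 is a primitive root.
The smallest primitive root modulo 41 is 6.

6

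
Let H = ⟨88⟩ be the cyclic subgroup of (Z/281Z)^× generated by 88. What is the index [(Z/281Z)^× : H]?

By Lagrange's theorem, ord_281(88) divides φ(281) = 281 − 1 = 280 = 2^3 · 5 · 7.
Divisors of 280: 1, 2, 4, 5, 7, 8, 10, 14, 20, 28, 35, 40, 56, 70, 140, 280.
Compute 88^d (mod 281) for the divisors d until we hit 1:
88^1 ≡ 88 (mod 281)
88^2 ≡ 157 (mod 281)
88^4 ≡ 202 (mod 281)
88^5 ≡ 73 (mod 281)
88^7 ≡ 221 (mod 281)
88^8 ≡ 59 (mod 281)
88^10 ≡ 271 (mod 281)
88^14 ≡ 228 (mod 281)
88^20 ≡ 100 (mod 281)
88^28 ≡ 280 (mod 281)
88^35 ≡ 60 (mod 281)
88^40 ≡ 165 (mod 281)
88^56 ≡ 1 (mod 281) ✓
So ord_281(88) = 56, hence |⟨88⟩| = 56.
Index = |(Z/281Z)^×| / |⟨88⟩| = 280 / 56 = 5.

5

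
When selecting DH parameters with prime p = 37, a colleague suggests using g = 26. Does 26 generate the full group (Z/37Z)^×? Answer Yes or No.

φ(37) = 37 − 1 = 36 = 2^2 · 3^2.
Test 26^(36/q) mod 37 for each prime factor q of 36:
26^18 ≡ 1 (mod 37)  [q = 2: ≡ 1 ✗]
26^12 ≡ 1 (mod 37)  [q = 3: ≡ 1 ✗]
26^18 ≡ 1 shows ord(26) | 18, strictly less than φ(37); not a primitive root.

No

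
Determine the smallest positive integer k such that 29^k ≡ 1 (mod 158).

The order of 29 must divide φ(158) = φ(2)·φ(79) = 1·78 = 78 = 2 · 3 · 13.
Divisors of 78: 1, 2, 3, 6, 13, 26, 39, 78.
Compute 29^d (mod 158) for the divisors d until we hit 1:
29^1 ≡ 29
29^2 ≡ 51
29^3 ≡ 57
29^6 ≡ 89
29^13 ≡ 135
29^26 ≡ 55
29^39 ≡ 157
29^78 ≡ 1
So ord_158(29) = 78.

78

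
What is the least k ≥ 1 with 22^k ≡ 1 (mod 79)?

ord(22) | φ(79) = 79 − 1 = 78 = 2 · 3 · 13.
Divisors of 78: 1, 2, 3, 6, 13, 26, 39, 78.
Evaluate successive powers at the divisors of 78:
22^1 ≡ 22 (mod 79)
22^2 ≡ 10 (mod 79)
22^3 ≡ 62 (mod 79)
22^6 ≡ 52 (mod 79)
22^13 ≡ 1 (mod 79) ✓
The smallest such exponent is 13, so the order of 22 is 13.

13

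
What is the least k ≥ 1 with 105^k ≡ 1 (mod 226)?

28

The order of 105 must divide φ(226) = φ(2)·φ(113) = 1·112 = 112 = 2^4 · 7.
Divisors of 112: 1, 2, 4, 7, 8, 14, 16, 28, 56, 112.
Compute 105^d (mod 226) for the divisors d until we hit 1:
105^1 ≡ 105
105^2 ≡ 177
105^4 ≡ 141
105^7 ≡ 15
105^8 ≡ 219
105^14 ≡ 225
105^16 ≡ 49
105^28 ≡ 1
Hence ord(105) = 28.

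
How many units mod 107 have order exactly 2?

1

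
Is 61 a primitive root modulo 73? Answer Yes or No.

φ(73) = 73 − 1 = 72 = 2^3 · 3^2.
It suffices to check that the order of 61 is not a proper divisor of 72: compute 61^(72/q) for q ∈ {2, 3}.
61^36 ≡ 1 (mod 73)  [q = 2: ≡ 1 ✗]
61^24 ≡ 8 (mod 73)  [q = 3: ≢ 1 ✓]
61^36 ≡ 1 shows ord(61) | 36, strictly less than φ(73); not a primitive root.

No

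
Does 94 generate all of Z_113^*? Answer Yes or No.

φ(113) = 113 − 1 = 112 = 2^4 · 7.
94 is a primitive root mod 113 iff 94^(φ(113)/q) ≢ 1 for every prime q | φ(113), i.e. q ∈ {2, 7}.
94^56 ≡ 112 (mod 113)  [q = 2: ≢ 1 ✓]
94^16 ≡ 49 (mod 113)  [q = 7: ≢ 1 ✓]
Every test exponent gives a nontrivial residue, hence 94 generates the full group.

Yes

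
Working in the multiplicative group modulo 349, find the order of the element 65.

116

The order of 65 must divide φ(349) = 349 − 1 = 348 = 2^2 · 3 · 29.
Divisors of 348: 1, 2, 3, 4, 6, 12, 29, 58, 87, 116, 174, 348.
Evaluate successive powers at the divisors of 348:
65^1 ≡ 65
65^2 ≡ 37
65^3 ≡ 311
65^4 ≡ 322
65^6 ≡ 48
65^12 ≡ 210
65^29 ≡ 136
65^58 ≡ 348
65^87 ≡ 213
65^116 ≡ 1
Therefore the multiplicative order of 65 modulo 349 is 116.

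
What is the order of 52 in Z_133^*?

18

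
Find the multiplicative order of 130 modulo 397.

The order of 130 must divide φ(397) = 397 − 1 = 396 = 2^2 · 3^2 · 11.
Divisors of 396: 1, 2, 3, 4, 6, 9, 11, 12, 18, 22, 33, 36, 44, 66, 99, 132, 198, 396.
Compute 130^d (mod 397) for the divisors d until we hit 1:
130^1 ≡ 130 (mod 397)
130^2 ≡ 226 (mod 397)
130^3 ≡ 2 (mod 397)
130^4 ≡ 260 (mod 397)
130^6 ≡ 4 (mod 397)
130^9 ≡ 8 (mod 397)
130^11 ≡ 220 (mod 397)
130^12 ≡ 16 (mod 397)
130^18 ≡ 64 (mod 397)
130^22 ≡ 363 (mod 397)
130^33 ≡ 63 (mod 397)
130^36 ≡ 126 (mod 397)
130^44 ≡ 362 (mod 397)
130^66 ≡ 396 (mod 397)
130^99 ≡ 334 (mod 397)
130^132 ≡ 1 (mod 397) ✓
The smallest such exponent is 132, so the order of 130 is 132.

132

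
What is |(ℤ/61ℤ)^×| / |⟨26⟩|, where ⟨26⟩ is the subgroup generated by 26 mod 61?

By Lagrange's theorem, ord_61(26) divides φ(61) = 61 − 1 = 60 = 2^2 · 3 · 5.
Divisors of 60: 1, 2, 3, 4, 5, 6, 10, 12, 15, 20, 30, 60.
Test each divisor d:
26^1 ≡ 26
26^2 ≡ 5
26^3 ≡ 8
26^4 ≡ 25
26^5 ≡ 40
26^6 ≡ 3
26^10 ≡ 14
26^12 ≡ 9
26^15 ≡ 11
26^20 ≡ 13
26^30 ≡ 60
26^60 ≡ 1
Thus |⟨26⟩| = ord(26) = 60.
Index = |(Z/61Z)^×| / |⟨26⟩| = 60 / 60 = 1.

1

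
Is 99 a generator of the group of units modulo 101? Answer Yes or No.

φ(101) = 101 − 1 = 100 = 2^2 · 5^2.
An element g generates (Z/101Z)^× iff g^(100/q) ≢ 1 (mod 101) for each prime q ∈ {2, 5}.
99^50 ≡ 100 (mod 101)  [q = 2: ≢ 1 ✓]
99^20 ≡ 95 (mod 101)  [q = 5: ≢ 1 ✓]
None equal 1, so ord_101(99) = 100: 99 is a primitive root.

Yes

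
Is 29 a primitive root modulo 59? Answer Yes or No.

φ(59) = 59 − 1 = 58 = 2 · 29.
It suffices to check that the order of 29 is not a proper divisor of 58: compute 29^(58/q) for q ∈ {2, 29}.
29^29 ≡ 1 (mod 59)  [q = 2: ≡ 1 ✗]
29^2 ≡ 15 (mod 59)  [q = 29: ≢ 1 ✓]
29^29 ≡ 1 shows ord(29) | 29, strictly less than φ(59); not a primitive root.

No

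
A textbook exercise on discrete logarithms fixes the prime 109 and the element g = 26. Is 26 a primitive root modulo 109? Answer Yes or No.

φ(109) = 109 − 1 = 108 = 2^2 · 3^3.
It suffices to check that the order of 26 is not a proper divisor of 108: compute 26^(108/q) for q ∈ {2, 3}.
26^54 ≡ 1 (mod 109)  [q = 2: ≡ 1 ✗]
26^36 ≡ 63 (mod 109)  [q = 3: ≢ 1 ✓]
Since 26^54 ≡ 1, the order of 26 divides 54 < 108, so 26 is not a primitive root.

No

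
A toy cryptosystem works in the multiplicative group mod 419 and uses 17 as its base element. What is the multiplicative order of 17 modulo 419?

Since 17 ∈ (Z/419Z)^×, its order divides φ(419) = 419 − 1 = 418 = 2 · 11 · 19.
Divisors of 418: 1, 2, 11, 19, 22, 38, 209, 418.
Test each divisor d:
17^1 ≡ 17 (mod 419)
17^2 ≡ 289 (mod 419)
17^11 ≡ 220 (mod 419)
17^19 ≡ 71 (mod 419)
17^22 ≡ 215 (mod 419)
17^38 ≡ 13 (mod 419)
17^209 ≡ 418 (mod 419)
17^418 ≡ 1 (mod 419) ✓
Therefore the multiplicative order of 17 modulo 419 is 418.

418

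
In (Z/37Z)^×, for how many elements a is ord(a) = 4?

2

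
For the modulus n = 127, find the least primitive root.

φ(127) = 127 − 1 = 126 = 2 · 3^2 · 7.
Test candidates g = 2, 3, … against the prime factors q ∈ {2, 3, 7} of φ(127): g is a generator iff g^(126/q) ≢ 1 for every such q.
g = 2: 2^63 ≡ 1 — hits 1, so not a primitive root.
g = 3: 3^63 ≡ 126; 3^42 ≡ 107; 3^18 ≡ 4 — none is 1, so 3 is a primitive root.
So 3 is the smallest generator of (Z/127Z)^×.

3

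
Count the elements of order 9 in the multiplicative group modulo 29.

0

φ(29) = 29 − 1 = 28 = 2^2 · 7.
Since (Z/29Z)^× is cyclic of order 28, the number of elements of order d is φ(d) when d | 28 and 0 otherwise.
Here 28 is not a multiple of 9, so there are no elements of order 9.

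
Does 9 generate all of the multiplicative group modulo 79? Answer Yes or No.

No

φ(79) = 79 − 1 = 78 = 2 · 3 · 13.
9 is a primitive root mod 79 iff 9^(φ(79)/q) ≢ 1 for every prime q | φ(79), i.e. q ∈ {2, 3, 13}.
9^39 ≡ 1 (mod 79)  [q = 2: ≡ 1 ✗]
9^26 ≡ 55 (mod 79)  [q = 3: ≢ 1 ✓]
9^6 ≡ 8 (mod 79)  [q = 13: ≢ 1 ✓]
9^39 ≡ 1 shows ord(9) | 39, strictly less than φ(79); not a primitive root.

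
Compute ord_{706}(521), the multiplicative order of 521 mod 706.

22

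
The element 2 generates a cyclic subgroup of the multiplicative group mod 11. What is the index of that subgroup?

By Lagrange's theorem, ord_11(2) divides φ(11) = 11 − 1 = 10 = 2 · 5.
Divisors of 10: 1, 2, 5, 10.
Compute 2^d (mod 11) for the divisors d until we hit 1:
2^1 ≡ 2
2^2 ≡ 4
2^5 ≡ 10
2^10 ≡ 1
Thus |⟨2⟩| = ord(2) = 10.
[(Z/11Z)^× : ⟨2⟩] = 10/10 = 1.

1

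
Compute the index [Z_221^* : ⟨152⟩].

32

Since 152 ∈ (Z/221Z)^×, its order divides φ(221) = φ(13·17) = (13−1)·(17−1) = 12·16 = 192 = 2^6 · 3.
Divisors of 192: 1, 2, 3, 4, 6, 8, 12, 16, 24, 32, 48, 64, 96, 192.
Test each divisor d:
152^1 ≡ 152
152^2 ≡ 120
152^3 ≡ 118
152^4 ≡ 35
152^6 ≡ 1
So ord_221(152) = 6, hence |⟨152⟩| = 6.
Index = |(Z/221Z)^×| / |⟨152⟩| = 192 / 6 = 32.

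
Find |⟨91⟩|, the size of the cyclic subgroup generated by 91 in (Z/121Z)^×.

55

The order of 91 must divide φ(121) = φ(11^2) = 11·(11−1) = 110 = 2 · 5 · 11.
Divisors of 110: 1, 2, 5, 10, 11, 22, 55, 110.
Evaluate successive powers at the divisors of 110:
91^1 ≡ 91 (mod 121)
91^2 ≡ 53 (mod 121)
91^5 ≡ 67 (mod 121)
91^10 ≡ 12 (mod 121)
91^11 ≡ 3 (mod 121)
91^22 ≡ 9 (mod 121)
91^55 ≡ 1 (mod 121) ✓
The smallest such exponent is 55, so the order of 91 is 55.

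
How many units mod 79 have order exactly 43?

φ(79) = 79 − 1 = 78 = 2 · 3 · 13.
Since (Z/79Z)^× is cyclic of order 78, the number of elements of order d is φ(d) when d | 78 and 0 otherwise.
Here 78 is not a multiple of 43, so there are no elements of order 43.

0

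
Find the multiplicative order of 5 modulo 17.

The order of 5 must divide φ(17) = 17 − 1 = 16 = 2^4.
Divisors of 16: 1, 2, 4, 8, 16.
Evaluate successive powers at the divisors of 16:
5^1 ≡ 5 (mod 17)
5^2 ≡ 8 (mod 17)
5^4 ≡ 13 (mod 17)
5^8 ≡ 16 (mod 17)
5^16 ≡ 1 (mod 17) ✓
Hence ord(5) = 16.

16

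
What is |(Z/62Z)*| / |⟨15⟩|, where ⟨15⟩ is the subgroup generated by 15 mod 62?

ord(15) | φ(62) = φ(2)·φ(31) = 1·30 = 30 = 2 · 3 · 5.
Divisors of 30: 1, 2, 3, 5, 6, 10, 15, 30.
Compute 15^d (mod 62) for the divisors d until we hit 1:
15^1 ≡ 15
15^2 ≡ 39
15^3 ≡ 27
15^5 ≡ 61
15^6 ≡ 47
15^10 ≡ 1
Thus |⟨15⟩| = ord(15) = 10.
The index is φ(62) / ord(15) = 30 / 10 = 3.

3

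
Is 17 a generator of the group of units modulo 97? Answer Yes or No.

φ(97) = 97 − 1 = 96 = 2^5 · 3.
17 is a primitive root mod 97 iff 17^(φ(97)/q) ≢ 1 for every prime q | φ(97), i.e. q ∈ {2, 3}.
17^48 ≡ 96 (mod 97)  [q = 2: ≢ 1 ✓]
17^32 ≡ 61 (mod 97)  [q = 3: ≢ 1 ✓]
All checks pass, so 17 has order 96 and is a primitive root modulo 97.

Yes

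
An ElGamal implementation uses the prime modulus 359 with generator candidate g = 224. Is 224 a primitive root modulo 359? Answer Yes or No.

φ(359) = 359 − 1 = 358 = 2 · 179.
It suffices to check that the order of 224 is not a proper divisor of 358: compute 224^(358/q) for q ∈ {2, 179}.
224^179 ≡ 358 (mod 359)  [q = 2: ≢ 1 ✓]
224^2 ≡ 275 (mod 359)  [q = 179: ≢ 1 ✓]
Every test exponent gives a nontrivial residue, hence 224 generates the full group.

Yes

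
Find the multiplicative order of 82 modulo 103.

Since 82 ∈ (Z/103Z)^×, its order divides φ(103) = 103 − 1 = 102 = 2 · 3 · 17.
Divisors of 102: 1, 2, 3, 6, 17, 34, 51, 102.
Test each divisor d:
82^1 ≡ 82 (mod 103)
82^2 ≡ 29 (mod 103)
82^3 ≡ 9 (mod 103)
82^6 ≡ 81 (mod 103)
82^17 ≡ 46 (mod 103)
82^34 ≡ 56 (mod 103)
82^51 ≡ 1 (mod 103) ✓
Therefore the multiplicative order of 82 modulo 103 is 51.

51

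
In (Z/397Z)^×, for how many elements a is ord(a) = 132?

φ(397) = 397 − 1 = 396 = 2^2 · 3^2 · 11.
In a cyclic group of order 396, there are φ(d) elements of order d for each divisor d of 396, and zero for non-divisors.
132 = 2^2 · 3 · 11 divides 396, and φ(132) = 40.

40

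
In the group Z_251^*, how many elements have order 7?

φ(251) = 251 − 1 = 250 = 2 · 5^3.
Since (Z/251Z)^× is cyclic of order 250, the number of elements of order d is φ(d) when d | 250 and 0 otherwise.
Here 250 is not a multiple of 7, so there are no elements of order 7.

0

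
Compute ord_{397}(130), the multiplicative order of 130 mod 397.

The order of 130 must divide φ(397) = 397 − 1 = 396 = 2^2 · 3^2 · 11.
Divisors of 396: 1, 2, 3, 4, 6, 9, 11, 12, 18, 22, 33, 36, 44, 66, 99, 132, 198, 396.
Evaluate successive powers at the divisors of 396:
130^1 ≡ 130 (mod 397)
130^2 ≡ 226 (mod 397)
130^3 ≡ 2 (mod 397)
130^4 ≡ 260 (mod 397)
130^6 ≡ 4 (mod 397)
130^9 ≡ 8 (mod 397)
130^11 ≡ 220 (mod 397)
130^12 ≡ 16 (mod 397)
130^18 ≡ 64 (mod 397)
130^22 ≡ 363 (mod 397)
130^33 ≡ 63 (mod 397)
130^36 ≡ 126 (mod 397)
130^44 ≡ 362 (mod 397)
130^66 ≡ 396 (mod 397)
130^99 ≡ 334 (mod 397)
130^132 ≡ 1 (mod 397) ✓
So ord_397(130) = 132.

132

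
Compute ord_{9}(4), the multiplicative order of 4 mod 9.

ord(4) | φ(9) = φ(3^2) = 3·(3−1) = 6 = 2 · 3.
Divisors of 6: 1, 2, 3, 6.
Check 4^d mod 9 for each divisor in increasing order:
4^1 ≡ 4
4^2 ≡ 7
4^3 ≡ 1
Hence ord(4) = 3.

3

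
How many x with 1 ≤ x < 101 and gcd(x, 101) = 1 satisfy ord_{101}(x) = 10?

φ(101) = 101 − 1 = 100 = 2^2 · 5^2.
(Z/101Z)^× is cyclic (|G| = 100); a cyclic group of order m has exactly φ(d) elements of each order d | m, and none otherwise.
10 = 2 · 5 divides 100, and φ(10) = 4.

4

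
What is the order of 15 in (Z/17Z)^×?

8

Since 15 ∈ (Z/17Z)^×, its order divides φ(17) = 17 − 1 = 16 = 2^4.
Divisors of 16: 1, 2, 4, 8, 16.
Evaluate successive powers at the divisors of 16:
15^1 ≡ 15 (mod 17)
15^2 ≡ 4 (mod 17)
15^4 ≡ 16 (mod 17)
15^8 ≡ 1 (mod 17) ✓
Therefore the multiplicative order of 15 modulo 17 is 8.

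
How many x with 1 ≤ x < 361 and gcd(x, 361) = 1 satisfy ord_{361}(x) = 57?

φ(361) = φ(19^2) = 19·(19−1) = 342 = 2 · 3^2 · 19.
Since (Z/361Z)^× is cyclic of order 342, the number of elements of order d is φ(d) when d | 342 and 0 otherwise.
57 = 3 · 19 divides 342, and φ(57) = 36.

36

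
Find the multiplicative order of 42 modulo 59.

58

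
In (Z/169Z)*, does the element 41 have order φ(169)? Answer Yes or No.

Yes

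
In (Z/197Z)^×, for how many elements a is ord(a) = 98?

φ(197) = 197 − 1 = 196 = 2^2 · 7^2.
In a cyclic group of order 196, there are φ(d) elements of order d for each divisor d of 196, and zero for non-divisors.
98 = 2 · 7^2 divides 196, and φ(98) = 42.

42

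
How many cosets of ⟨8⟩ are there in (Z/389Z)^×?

By Lagrange's theorem, ord_389(8) divides φ(389) = 389 − 1 = 388 = 2^2 · 97.
Divisors of 388: 1, 2, 4, 97, 194, 388.
Compute 8^d (mod 389) for the divisors d until we hit 1:
8^1 ≡ 8
8^2 ≡ 64
8^4 ≡ 206
8^97 ≡ 274
8^194 ≡ 388
8^388 ≡ 1
The order of 8 is 388, so the subgroup it generates has 388 elements.
Index = |(Z/389Z)^×| / |⟨8⟩| = 388 / 388 = 1.

1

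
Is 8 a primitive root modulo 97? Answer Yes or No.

No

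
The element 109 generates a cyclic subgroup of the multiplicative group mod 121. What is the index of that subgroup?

5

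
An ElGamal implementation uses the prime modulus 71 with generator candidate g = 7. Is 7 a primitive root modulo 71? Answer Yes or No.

Yes

φ(71) = 71 − 1 = 70 = 2 · 5 · 7.
An element g generates (Z/71Z)^× iff g^(70/q) ≢ 1 (mod 71) for each prime q ∈ {2, 5, 7}.
7^35 ≡ 70 (mod 71)  [q = 2: ≢ 1 ✓]
7^14 ≡ 54 (mod 71)  [q = 5: ≢ 1 ✓]
7^10 ≡ 45 (mod 71)  [q = 7: ≢ 1 ✓]
None equal 1, so ord_71(7) = 70: 7 is a primitive root.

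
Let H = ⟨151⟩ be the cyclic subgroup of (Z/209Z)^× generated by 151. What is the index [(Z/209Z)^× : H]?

ord(151) | φ(209) = φ(11·19) = (11−1)·(19−1) = 10·18 = 180 = 2^2 · 3^2 · 5.
Divisors of 180: 1, 2, 3, 4, 5, 6, 9, 10, 12, 15, 18, 20, 30, 36, 45, 60, 90, 180.
Check 151^d mod 209 for each divisor in increasing order:
151^1 ≡ 151 (mod 209)
151^2 ≡ 20 (mod 209)
151^3 ≡ 94 (mod 209)
151^4 ≡ 191 (mod 209)
151^5 ≡ 208 (mod 209)
151^6 ≡ 58 (mod 209)
151^9 ≡ 18 (mod 209)
151^10 ≡ 1 (mod 209) ✓
Thus |⟨151⟩| = ord(151) = 10.
The index is φ(209) / ord(151) = 180 / 10 = 18.

18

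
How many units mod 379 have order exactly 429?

0

φ(379) = 379 − 1 = 378 = 2 · 3^3 · 7.
(Z/379Z)^× is cyclic (|G| = 378); a cyclic group of order m has exactly φ(d) elements of each order d | m, and none otherwise.
Since 429 ∤ 378, the count is 0.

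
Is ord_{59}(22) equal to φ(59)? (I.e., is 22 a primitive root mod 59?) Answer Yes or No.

No

φ(59) = 59 − 1 = 58 = 2 · 29.
22 is a primitive root mod 59 iff 22^(φ(59)/q) ≢ 1 for every prime q | φ(59), i.e. q ∈ {2, 29}.
22^29 ≡ 1 (mod 59)  [q = 2: ≡ 1 ✗]
22^2 ≡ 12 (mod 59)  [q = 29: ≢ 1 ✓]
The check at q = 2 fails, so 22 generates a proper subgroup.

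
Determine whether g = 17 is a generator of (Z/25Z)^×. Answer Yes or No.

Yes

φ(25) = φ(5^2) = 5·(5−1) = 20 = 2^2 · 5.
An element g generates (Z/25Z)^× iff g^(20/q) ≢ 1 (mod 25) for each prime q ∈ {2, 5}.
17^10 ≡ 24 (mod 25)  [q = 2: ≢ 1 ✓]
17^4 ≡ 21 (mod 25)  [q = 5: ≢ 1 ✓]
All checks pass, so 17 has order 20 and is a primitive root modulo 25.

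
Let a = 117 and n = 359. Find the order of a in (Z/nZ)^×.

358

By Lagrange's theorem, ord_359(117) divides φ(359) = 359 − 1 = 358 = 2 · 179.
Divisors of 358: 1, 2, 179, 358.
Check 117^d mod 359 for each divisor in increasing order:
117^1 ≡ 117 (mod 359)
117^2 ≡ 47 (mod 359)
117^179 ≡ 358 (mod 359)
117^358 ≡ 1 (mod 359) ✓
Hence ord(117) = 358.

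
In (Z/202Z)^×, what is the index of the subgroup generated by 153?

By Lagrange's theorem, ord_202(153) divides φ(202) = φ(2)·φ(101) = 1·100 = 100 = 2^2 · 5^2.
Divisors of 100: 1, 2, 4, 5, 10, 20, 25, 50, 100.
Compute 153^d (mod 202) for the divisors d until we hit 1:
153^1 ≡ 153 (mod 202)
153^2 ≡ 179 (mod 202)
153^4 ≡ 125 (mod 202)
153^5 ≡ 137 (mod 202)
153^10 ≡ 185 (mod 202)
153^20 ≡ 87 (mod 202)
153^25 ≡ 1 (mod 202) ✓
So ord_202(153) = 25, hence |⟨153⟩| = 25.
The index is φ(202) / ord(153) = 100 / 25 = 4.

4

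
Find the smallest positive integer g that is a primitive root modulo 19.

2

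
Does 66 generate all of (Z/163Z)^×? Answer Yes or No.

Yes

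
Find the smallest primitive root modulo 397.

φ(397) = 397 − 1 = 396 = 2^2 · 3^2 · 11.
g is a primitive root iff g^(396/q) ≢ 1 (mod 397) for each prime q ∈ {2, 3, 11}.
g = 2: 2^198 ≡ 396; 2^132 ≡ 1 — hits 1, so not a primitive root.
g = 3: 3^198 ≡ 1 — hits 1, so not a primitive root.
g = 4: 4^198 ≡ 1 — hits 1, so not a primitive root.
g = 5: 5^198 ≡ 396; 5^132 ≡ 362; 5^36 ≡ 290 — none is 1, so 5 is a primitive root.
So 5 is the smallest generator of (Z/397Z)^×.

5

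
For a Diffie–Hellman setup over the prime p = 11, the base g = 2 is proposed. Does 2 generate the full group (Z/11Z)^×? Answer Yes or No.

φ(11) = 11 − 1 = 10 = 2 · 5.
Test 2^(10/q) mod 11 for each prime factor q of 10:
2^5 ≡ 10 (mod 11)  [q = 2: ≢ 1 ✓]
2^2 ≡ 4 (mod 11)  [q = 5: ≢ 1 ✓]
All checks pass, so 2 has order 10 and is a primitive root modulo 11.

Yes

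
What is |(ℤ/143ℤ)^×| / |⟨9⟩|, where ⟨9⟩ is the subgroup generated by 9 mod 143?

8

ord(9) | φ(143) = φ(11·13) = (11−1)·(13−1) = 10·12 = 120 = 2^3 · 3 · 5.
Divisors of 120: 1, 2, 3, 4, 5, 6, 8, 10, 12, 15, 20, 24, 30, 40, 60, 120.
Test each divisor d:
9^1 ≡ 9
9^2 ≡ 81
9^3 ≡ 14
9^4 ≡ 126
9^5 ≡ 133
9^6 ≡ 53
9^8 ≡ 3
9^10 ≡ 100
9^12 ≡ 92
9^15 ≡ 1
Thus |⟨9⟩| = ord(9) = 15.
[(Z/143Z)^× : ⟨9⟩] = 120/15 = 8.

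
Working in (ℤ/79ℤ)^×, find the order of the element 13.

By Lagrange's theorem, ord_79(13) divides φ(79) = 79 − 1 = 78 = 2 · 3 · 13.
Divisors of 78: 1, 2, 3, 6, 13, 26, 39, 78.
Test each divisor d:
13^1 ≡ 13 (mod 79)
13^2 ≡ 11 (mod 79)
13^3 ≡ 64 (mod 79)
13^6 ≡ 67 (mod 79)
13^13 ≡ 55 (mod 79)
13^26 ≡ 23 (mod 79)
13^39 ≡ 1 (mod 79) ✓
So ord_79(13) = 39.

39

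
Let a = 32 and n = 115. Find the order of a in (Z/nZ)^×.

By Lagrange's theorem, ord_115(32) divides φ(115) = φ(5·23) = (5−1)·(23−1) = 4·22 = 88 = 2^3 · 11.
Divisors of 88: 1, 2, 4, 8, 11, 22, 44, 88.
Compute 32^d (mod 115) for the divisors d until we hit 1:
32^1 ≡ 32 (mod 115)
32^2 ≡ 104 (mod 115)
32^4 ≡ 6 (mod 115)
32^8 ≡ 36 (mod 115)
32^11 ≡ 93 (mod 115)
32^22 ≡ 24 (mod 115)
32^44 ≡ 1 (mod 115) ✓
The smallest such exponent is 44, so the order of 32 is 44.

44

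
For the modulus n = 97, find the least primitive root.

φ(97) = 97 − 1 = 96 = 2^5 · 3.
g is a primitive root iff g^(96/q) ≢ 1 (mod 97) for each prime q ∈ {2, 3}.
g = 2: 2^48 ≡ 1 — hits 1, so not a primitive root.
g = 3: 3^48 ≡ 1 — hits 1, so not a primitive root.
g = 4: 4^48 ≡ 1 — hits 1, so not a primitive root.
g = 5: 5^48 ≡ 96; 5^32 ≡ 35 — none is 1, so 5 is a primitive root.
The smallest primitive root modulo 97 is 5.

5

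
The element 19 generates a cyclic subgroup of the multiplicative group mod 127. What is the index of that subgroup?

42

The order of 19 must divide φ(127) = 127 − 1 = 126 = 2 · 3^2 · 7.
Divisors of 126: 1, 2, 3, 6, 7, 9, 14, 18, 21, 42, 63, 126.
Evaluate successive powers at the divisors of 126:
19^1 ≡ 19
19^2 ≡ 107
19^3 ≡ 1
So ord_127(19) = 3, hence |⟨19⟩| = 3.
Index = |(Z/127Z)^×| / |⟨19⟩| = 126 / 3 = 42.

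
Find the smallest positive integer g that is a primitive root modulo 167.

5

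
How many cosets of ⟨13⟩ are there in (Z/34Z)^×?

ord(13) | φ(34) = φ(2)·φ(17) = 1·16 = 16 = 2^4.
Divisors of 16: 1, 2, 4, 8, 16.
Evaluate successive powers at the divisors of 16:
13^1 ≡ 13
13^2 ≡ 33
13^4 ≡ 1
So ord_34(13) = 4, hence |⟨13⟩| = 4.
[(Z/34Z)^× : ⟨13⟩] = 16/4 = 4.

4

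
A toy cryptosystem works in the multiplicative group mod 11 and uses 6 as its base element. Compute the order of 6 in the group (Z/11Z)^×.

10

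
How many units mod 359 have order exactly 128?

0

φ(359) = 359 − 1 = 358 = 2 · 179.
Since (Z/359Z)^× is cyclic of order 358, the number of elements of order d is φ(d) when d | 358 and 0 otherwise.
128 does not divide 358, so no element of (Z/359Z)^× has order 128.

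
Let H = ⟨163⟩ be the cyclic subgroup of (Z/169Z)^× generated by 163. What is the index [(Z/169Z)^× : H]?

By Lagrange's theorem, ord_169(163) divides φ(169) = φ(13^2) = 13·(13−1) = 156 = 2^2 · 3 · 13.
Divisors of 156: 1, 2, 3, 4, 6, 12, 13, 26, 39, 52, 78, 156.
Check 163^d mod 169 for each divisor in increasing order:
163^1 ≡ 163
163^2 ≡ 36
163^3 ≡ 122
163^4 ≡ 113
163^6 ≡ 12
163^12 ≡ 144
163^13 ≡ 150
163^26 ≡ 23
163^39 ≡ 70
163^52 ≡ 22
163^78 ≡ 168
163^156 ≡ 1
Thus |⟨163⟩| = ord(163) = 156.
The index is φ(169) / ord(163) = 156 / 156 = 1.

1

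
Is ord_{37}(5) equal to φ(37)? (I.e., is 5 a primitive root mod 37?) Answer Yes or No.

Yes

φ(37) = 37 − 1 = 36 = 2^2 · 3^2.
It suffices to check that the order of 5 is not a proper divisor of 36: compute 5^(36/q) for q ∈ {2, 3}.
5^18 ≡ 36 (mod 37)  [q = 2: ≢ 1 ✓]
5^12 ≡ 10 (mod 37)  [q = 3: ≢ 1 ✓]
Every test exponent gives a nontrivial residue, hence 5 generates the full group.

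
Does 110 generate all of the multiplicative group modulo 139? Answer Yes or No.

Yes

φ(139) = 139 − 1 = 138 = 2 · 3 · 23.
It suffices to check that the order of 110 is not a proper divisor of 138: compute 110^(138/q) for q ∈ {2, 3, 23}.
110^69 ≡ 138 (mod 139)  [q = 2: ≢ 1 ✓]
110^46 ≡ 96 (mod 139)  [q = 3: ≢ 1 ✓]
110^6 ≡ 65 (mod 139)  [q = 23: ≢ 1 ✓]
All checks pass, so 110 has order 138 and is a primitive root modulo 139.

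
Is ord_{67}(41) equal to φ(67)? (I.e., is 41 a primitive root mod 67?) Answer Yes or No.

φ(67) = 67 − 1 = 66 = 2 · 3 · 11.
Test 41^(66/q) mod 67 for each prime factor q of 66:
41^33 ≡ 66 (mod 67)  [q = 2: ≢ 1 ✓]
41^22 ≡ 29 (mod 67)  [q = 3: ≢ 1 ✓]
41^6 ≡ 15 (mod 67)  [q = 11: ≢ 1 ✓]
None equal 1, so ord_67(41) = 66: 41 is a primitive root.

Yes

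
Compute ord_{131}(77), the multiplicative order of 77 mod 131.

Since 77 ∈ (Z/131Z)^×, its order divides φ(131) = 131 − 1 = 130 = 2 · 5 · 13.
Divisors of 130: 1, 2, 5, 10, 13, 26, 65, 130.
Evaluate successive powers at the divisors of 130:
77^1 ≡ 77
77^2 ≡ 34
77^5 ≡ 63
77^10 ≡ 39
77^13 ≡ 53
77^26 ≡ 58
77^65 ≡ 1
Hence ord(77) = 65.

65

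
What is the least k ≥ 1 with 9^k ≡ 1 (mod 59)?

29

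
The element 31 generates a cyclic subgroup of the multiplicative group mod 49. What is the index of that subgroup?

7

ord(31) | φ(49) = φ(7^2) = 7·(7−1) = 42 = 2 · 3 · 7.
Divisors of 42: 1, 2, 3, 6, 7, 14, 21, 42.
Test each divisor d:
31^1 ≡ 31
31^2 ≡ 30
31^3 ≡ 48
31^6 ≡ 1
The order of 31 is 6, so the subgroup it generates has 6 elements.
[(Z/49Z)^× : ⟨31⟩] = 42/6 = 7.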